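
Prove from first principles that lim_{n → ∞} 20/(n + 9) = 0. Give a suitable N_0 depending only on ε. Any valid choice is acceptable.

N_0 = 20/ε

Fix ε > 0. For n ≥ 1, |20/(n + 9) − 0| = 20/(n + 9) ≤ 20/n.
We need 20/n < ε, i.e. n > 20/ε.
Take N_0 = 20/ε. If n > N_0 then |20/(n + 9)| ≤ 20/n < ε.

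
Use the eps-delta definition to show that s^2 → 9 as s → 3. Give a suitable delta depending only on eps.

delta = min(2, eps/8)

Suppose eps > 0. We seek delta > 0 with 0 < |s − 3| < delta ⇒ |s^2 − 9| < eps.
Factor: s^2 − 9 = (s − 3)(s + 3), so |s^2 − 9| = |s − 3|·|s + 3|.
Impose delta ≤ 2 so that |s| < 5; then |s + 3| ≤ 8.
Hence |s^2 − 9| ≤ 8|s − 3|, which is < eps once |s − 3| < eps/8.
Take delta = min(2, eps/8). If 0 < |s − 3| < delta then both bounds hold and |s^2 − 9| ≤ 8|s − 3| < 8·(eps/8) = eps.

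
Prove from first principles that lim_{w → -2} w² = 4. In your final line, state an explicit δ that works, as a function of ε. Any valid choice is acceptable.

Let ε > 0. We seek δ > 0 with 0 < |w + 2| < δ ⇒ |w² − 4| < ε.
Factor: w² − 4 = (w + 2)(w - 2), so |w² − 4| = |w + 2|·|w - 2|.
Impose δ ≤ 1 so that |w| < 3; then |w - 2| ≤ 5.
Hence |w² − 4| ≤ 5|w + 2|, which is < ε once |w + 2| < ε/5.
Take δ = min(1, ε/5). If 0 < |w + 2| < δ then both bounds hold and |w² − 4| ≤ 5|w + 2| < 5·(ε/5) = ε.

δ = min(1, ε/5)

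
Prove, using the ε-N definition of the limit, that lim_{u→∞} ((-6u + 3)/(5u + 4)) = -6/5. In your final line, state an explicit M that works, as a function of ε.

Suppose ε > 0. We seek M > 0 such that u > M implies |(-6u + 3)/(5u + 4) + 6/5| < ε.
(-6u + 3)/(5u + 4) + 6/5 = (5(-6u + 3) − (-6)(5u + 4)) / (5(5u + 4)) = 39/(5(5u + 4)).
For u > 0 we have 5u + 4 > 5u, so |(-6u + 3)/(5u + 4) + 6/5| = 39/(5(5u + 4)) < 39/(5·5u) = (39/25)/u.
Thus |(-6u + 3)/(5u + 4) + 6/5| < ε whenever u > (39/25)/ε.
Take M = (39/25)/ε. If u > M then |(-6u + 3)/(5u + 4) + 6/5| < (39/25)/u < ε.

M = (39/25)/ε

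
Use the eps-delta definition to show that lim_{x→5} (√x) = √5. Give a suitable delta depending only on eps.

delta = min(5, √5·eps)

Let eps > 0. We want delta > 0 such that 0 < |x − 5| < delta implies |√x − √5| < eps.
Rationalise: √x − √5 = (x − 5)/(√x + √5), so |√x − √5| = |x − 5|/(√x + √5).
Restrict delta ≤ 5 so that |x − 5| < 5 forces x > 0, and then √x + √5 > √5.
Hence |√x − √5| < |x − 5|/√5, which is < eps once |x − 5| < √5·eps.
Take delta = min(5, √5·eps). If 0 < |x − 5| < delta then x > 0 and |√x − √5| < |x − 5|/√5 < eps.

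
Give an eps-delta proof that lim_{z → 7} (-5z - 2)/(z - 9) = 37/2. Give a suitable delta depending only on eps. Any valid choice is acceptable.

Suppose eps > 0. We want delta > 0 with 0 < |z − 7| < delta ⇒ |(-5z - 2)/(z - 9) − (37/2)| < eps.
Combining over a common denominator, (-5z - 2)/(z - 9) − (37/2) = [(-5z - 2)·(-2) − (-37)·(z - 9)] / [(-2)·(z - 9)] = 47(z − 7) / ((-2)(z - 9)).
So |(-5z - 2)/(z - 9) − (37/2)| = 47|z − 7| / (2·|z − 9|).
Require delta ≤ 1, so |z − 9| ≥ |-2| − |z − 7| > 2 − 1 = 1.
Hence |(-5z - 2)/(z - 9) − (37/2)| < 47|z − 7|/(2·1) = (47/2)|z − 7|, which is < eps once |z − 7| < (2/47)eps.
Take delta = min(1, (2/47)eps). Then 0 < |z − 7| < delta forces both bounds, so |(-5z - 2)/(z - 9) − (37/2)| < eps.

delta = min(1, (2/47)eps)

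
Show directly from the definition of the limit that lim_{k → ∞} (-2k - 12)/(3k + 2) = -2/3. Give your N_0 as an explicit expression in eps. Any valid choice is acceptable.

Fix eps > 0. For k ≥ 1, |(-2k - 12)/(3k + 2) + 2/3| = |-32|/(3(3k + 2)) = 32/(3(3k + 2)).
Since 3k + 2 ≥ 3k for k ≥ 1, this is ≤ 32/(3·3k) = (32/9)/k.
So |(-2k - 12)/(3k + 2) + 2/3| < eps whenever k > (32/9)/eps.
Take N_0 = (32/9)/eps. If k > N_0 then |(-2k - 12)/(3k + 2) + 2/3| ≤ (32/9)/k < eps.

N_0 = (32/9)/eps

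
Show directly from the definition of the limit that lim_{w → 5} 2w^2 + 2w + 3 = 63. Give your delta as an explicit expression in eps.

delta = min(1, eps/24)

Let eps > 0 be given. We want delta > 0 such that 0 < |w − 5| < delta implies |(2w^2 + 2w + 3) − 63| < eps.
(2w^2 + 2w + 3) − 63 = 2w^2 + 2w - 60 = (w − 5)(2w + 12).
So |(2w^2 + 2w + 3) − 63| = |w − 5|·|2w + 12|.
Require delta ≤ 1. Then |w − 5| < 1 gives |w| < 6, and by the triangle inequality |2w + 12| ≤ 2·6 + 12 = 24.
Hence |(2w^2 + 2w + 3) − 63| ≤ 24|w − 5| < eps provided |w − 5| < eps/24.
Choosing delta = min(1, eps/24) ensures both conditions, hence |(2w^2 + 2w + 3) − 63| < eps.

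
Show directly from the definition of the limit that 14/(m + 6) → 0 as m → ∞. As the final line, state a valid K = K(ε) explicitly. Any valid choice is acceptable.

K = 14/ε

Suppose ε > 0. For m ≥ 1, |14/(m + 6) − 0| = 14/(m + 6) ≤ 14/m.
We need 14/m < ε, i.e. m > 14/ε.
Take K = 14/ε. If m > K then |14/(m + 6)| ≤ 14/m < ε.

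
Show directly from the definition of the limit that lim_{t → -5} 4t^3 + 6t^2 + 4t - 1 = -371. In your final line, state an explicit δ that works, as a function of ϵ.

Suppose ϵ > 0. We want δ > 0 such that 0 < |t + 5| < δ implies |(4t^3 + 6t^2 + 4t - 1) + 371| < ϵ.
(4t^3 + 6t^2 + 4t - 1) + 371 = 4t^3 + 6t^2 + 4t + 370 = (t + 5)(4t^2 - 14t + 74).
So |(4t^3 + 6t^2 + 4t - 1) + 371| = |t + 5|·|4t^2 - 14t + 74|.
Require δ ≤ 2. Then |t + 5| < 2 gives |t| < 7, and by the triangle inequality |4t^2 - 14t + 74| ≤ 4·7^2 + 14·7 + 74 = 368.
Hence |(4t^3 + 6t^2 + 4t - 1) + 371| ≤ 368|t + 5| < ϵ provided |t + 5| < ϵ/368.
Choosing δ = min(2, ϵ/368) ensures both conditions, hence |(4t^3 + 6t^2 + 4t - 1) + 371| < ϵ.

δ = min(2, ϵ/368)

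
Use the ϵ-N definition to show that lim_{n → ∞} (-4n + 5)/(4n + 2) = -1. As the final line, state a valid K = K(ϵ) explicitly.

K = (7/4)/ϵ

Let ϵ > 0. For n ≥ 1, |(-4n + 5)/(4n + 2) + 1| = |28|/(4(4n + 2)) = 28/(4(4n + 2)).
Since 4n + 2 ≥ 4n for n ≥ 1, this is ≤ 28/(4·4n) = (7/4)/n.
So |(-4n + 5)/(4n + 2) + 1| < ϵ whenever n > (7/4)/ϵ.
Take K = (7/4)/ϵ. If n > K then |(-4n + 5)/(4n + 2) + 1| ≤ (7/4)/n < ϵ.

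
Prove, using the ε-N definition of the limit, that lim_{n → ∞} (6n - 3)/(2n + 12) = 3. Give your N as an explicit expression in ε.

N = (39/2)/ε

Suppose ε > 0. For n ≥ 1, |(6n - 3)/(2n + 12) − 3| = |-78|/(2(2n + 12)) = 78/(2(2n + 12)).
Since 2n + 12 ≥ 2n for n ≥ 1, this is ≤ 78/(2·2n) = (39/2)/n.
So |(6n - 3)/(2n + 12) − 3| < ε whenever n > (39/2)/ε.
Take N = (39/2)/ε. If n > N then |(6n - 3)/(2n + 12) − 3| ≤ (39/2)/n < ε.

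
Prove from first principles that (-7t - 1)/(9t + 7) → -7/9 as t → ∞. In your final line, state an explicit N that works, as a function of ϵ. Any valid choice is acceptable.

N = (40/81)/ϵ

Let ϵ > 0 be given. We seek N > 0 such that t > N implies |(-7t - 1)/(9t + 7) + 7/9| < ϵ.
(-7t - 1)/(9t + 7) + 7/9 = (9(-7t - 1) − (-7)(9t + 7)) / (9(9t + 7)) = 40/(9(9t + 7)).
For t > 0 we have 9t + 7 > 9t, so |(-7t - 1)/(9t + 7) + 7/9| = 40/(9(9t + 7)) < 40/(9·9t) = (40/81)/t.
Thus |(-7t - 1)/(9t + 7) + 7/9| < ϵ whenever t > (40/81)/ϵ.
Take N = (40/81)/ϵ. If t > N then |(-7t - 1)/(9t + 7) + 7/9| < (40/81)/t < ϵ.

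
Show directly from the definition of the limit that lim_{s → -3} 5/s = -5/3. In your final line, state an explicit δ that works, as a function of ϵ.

δ = min(3/2, (9/10)ϵ)

Let ϵ > 0. We seek δ > 0 such that 0 < |s + 3| < δ implies |5/s + 5/3| < ϵ.
|5/s + 5/3| = 5·|-3 − s|/(3·|s|) = 5|s + 3|/(3|s|).
Restrict δ ≤ 3/2. Then |s + 3| < 3/2 gives |s| > 3/2, so 3|s| > 9/2.
Then |5/s + 5/3| < 5|s + 3|/(9/2), which is < ϵ when |s + 3| < (9/10)ϵ.
Take δ = min(3/2, (9/10)ϵ). Then 0 < |s + 3| < δ gives both |s + 3| < 3/2 and |s + 3| < (9/10)ϵ, so |5/s + 5/3| < ϵ.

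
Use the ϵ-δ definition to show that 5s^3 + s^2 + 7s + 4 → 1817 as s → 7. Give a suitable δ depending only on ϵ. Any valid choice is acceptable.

δ = min(2, ϵ/988)

Suppose ϵ > 0. We want δ > 0 such that 0 < |s − 7| < δ implies |(5s^3 + s^2 + 7s + 4) − 1817| < ϵ.
(5s^3 + s^2 + 7s + 4) − 1817 = 5s^3 + s^2 + 7s - 1813 = (s − 7)(5s^2 + 36s + 259).
So |(5s^3 + s^2 + 7s + 4) − 1817| = |s − 7|·|5s^2 + 36s + 259|.
Assume first that |s − 7| < 2, so |s| < 9. Then |5s^2 + 36s + 259| ≤ 5·9^2 + 36·9 + 259 = 988.
Hence |(5s^3 + s^2 + 7s + 4) − 1817| ≤ 988|s − 7| < ϵ provided |s − 7| < ϵ/988.
Take δ = min(2, ϵ/988). Then 0 < |s − 7| < δ gives both |s − 7| < 2 and |s − 7| < ϵ/988, so |(5s^3 + s^2 + 7s + 4) − 1817| < ϵ.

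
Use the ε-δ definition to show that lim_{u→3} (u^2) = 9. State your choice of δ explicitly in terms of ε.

Fix ε > 0. We seek δ > 0 with 0 < |u − 3| < δ ⇒ |u^2 − 9| < ε.
Factor: u^2 − 9 = (u − 3)(u + 3), so |u^2 − 9| = |u − 3|·|u + 3|.
Restrict δ ≤ 2. Then |u − 3| < 2 gives |u| < 5, so by the triangle inequality |u + 3| ≤ 5 + 3 = 8.
Hence |u^2 − 9| ≤ 8|u − 3|, which is < ε once |u − 3| < ε/8.
Take δ = min(2, ε/8). If 0 < |u − 3| < δ then both bounds hold and |u^2 − 9| ≤ 8|u − 3| < 8·(ε/8) = ε.

δ = min(2, ε/8)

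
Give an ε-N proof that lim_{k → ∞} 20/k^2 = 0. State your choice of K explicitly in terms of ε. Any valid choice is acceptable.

Let ε > 0 be given. For k ≥ 1, |20/k^2 − 0| = 20/k^2.
20/k^2 < ε ⇔ k^2 > 20/ε ⇔ k > (20/ε)^{1/2}.
Take K = (20/ε)^{1/2}. Then k > K implies 20/k^2 < ε.

K = (20/ε)^{1/2}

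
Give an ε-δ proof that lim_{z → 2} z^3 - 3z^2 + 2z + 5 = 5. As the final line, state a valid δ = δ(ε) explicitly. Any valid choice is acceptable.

Suppose ε > 0. We want δ > 0 such that 0 < |z − 2| < δ implies |(z^3 - 3z^2 + 2z + 5) − 5| < ε.
(z^3 - 3z^2 + 2z + 5) − 5 = z^3 - 3z^2 + 2z = (z − 2)(z^2 - z).
So |(z^3 - 3z^2 + 2z + 5) − 5| = |z − 2|·|z^2 - z|.
Require δ ≤ 1. Then |z − 2| < 1 gives |z| < 3, and by the triangle inequality |z^2 - z| ≤ 3^2 + 3 = 12.
Hence |(z^3 - 3z^2 + 2z + 5) − 5| ≤ 12|z − 2| < ε provided |z − 2| < ε/12.
Choosing δ = min(1, ε/12) ensures both conditions, hence |(z^3 - 3z^2 + 2z + 5) − 5| < ε.

δ = min(1, ε/12)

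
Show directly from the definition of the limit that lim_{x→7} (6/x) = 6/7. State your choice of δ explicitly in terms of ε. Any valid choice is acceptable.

Suppose ε > 0. We seek δ > 0 such that 0 < |x − 7| < δ implies |6/x − (6/7)| < ε.
|6/x − (6/7)| = 6·|7 − x|/(7·|x|) = 6|x − 7|/(7|x|).
Restrict δ ≤ 7/2. Then |x − 7| < 7/2 gives |x| > 7/2, so 7|x| > 49/2.
Then |6/x − (6/7)| < 6|x − 7|/(49/2), which is < ε when |x − 7| < (49/12)ε.
Take δ = min(7/2, (49/12)ε). Then 0 < |x − 7| < δ gives both |x − 7| < 7/2 and |x − 7| < (49/12)ε, so |6/x − (6/7)| < ε.

δ = min(7/2, (49/12)ε)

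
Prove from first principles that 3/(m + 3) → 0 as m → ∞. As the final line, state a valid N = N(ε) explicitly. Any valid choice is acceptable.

Suppose ε > 0. For m ≥ 1, |3/(m + 3) − 0| = 3/(m + 3) ≤ 3/m.
We need 3/m < ε, i.e. m > 3/ε.
Take N = 3/ε. If m > N then |3/(m + 3)| ≤ 3/m < ε.

N = 3/ε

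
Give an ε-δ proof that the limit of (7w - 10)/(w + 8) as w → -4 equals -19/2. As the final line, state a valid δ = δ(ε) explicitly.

δ = min(2, (4/33)ε)

Let ε > 0. We want δ > 0 with 0 < |w + 4| < δ ⇒ |(7w - 10)/(w + 8) + 19/2| < ε.
Combining over a common denominator, (7w - 10)/(w + 8) + 19/2 = [(7w - 10)·4 − (-38)·(w + 8)] / [4·(w + 8)] = 66(w + 4) / (4(w + 8)).
So |(7w - 10)/(w + 8) + 19/2| = 66|w + 4| / (4·|w + 8|).
Restrict δ ≤ 2. Then |w + 4| < 2 gives |w + 8| = |(w + 4) + 4| ≥ 4 − 2 = 2.
Hence |(7w - 10)/(w + 8) + 19/2| < 66|w + 4|/(4·2) = (33/4)|w + 4|, which is < ε once |w + 4| < (4/33)ε.
Take δ = min(2, (4/33)ε). Then 0 < |w + 4| < δ forces both bounds, so |(7w - 10)/(w + 8) + 19/2| < ε.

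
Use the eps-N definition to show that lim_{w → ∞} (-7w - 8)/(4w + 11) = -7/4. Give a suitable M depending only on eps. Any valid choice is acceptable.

M = (45/16)/eps

Let eps > 0 be given. We seek M > 0 such that w > M implies |(-7w - 8)/(4w + 11) + 7/4| < eps.
(-7w - 8)/(4w + 11) + 7/4 = (4(-7w - 8) − (-7)(4w + 11)) / (4(4w + 11)) = 45/(4(4w + 11)).
For w > 0 we have 4w + 11 > 4w, so |(-7w - 8)/(4w + 11) + 7/4| = 45/(4(4w + 11)) < 45/(4·4w) = (45/16)/w.
Thus |(-7w - 8)/(4w + 11) + 7/4| < eps whenever w > (45/16)/eps.
Take M = (45/16)/eps. If w > M then |(-7w - 8)/(4w + 11) + 7/4| < (45/16)/w < eps.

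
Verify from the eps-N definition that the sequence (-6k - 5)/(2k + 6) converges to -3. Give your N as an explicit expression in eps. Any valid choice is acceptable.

N = (13/2)/eps

Suppose eps > 0. For k ≥ 1, |(-6k - 5)/(2k + 6) + 3| = |26|/(2(2k + 6)) = 26/(2(2k + 6)).
Since 2k + 6 ≥ 2k for k ≥ 1, this is ≤ 26/(2·2k) = (13/2)/k.
So |(-6k - 5)/(2k + 6) + 3| < eps whenever k > (13/2)/eps.
Take N = (13/2)/eps. If k > N then |(-6k - 5)/(2k + 6) + 3| ≤ (13/2)/k < eps.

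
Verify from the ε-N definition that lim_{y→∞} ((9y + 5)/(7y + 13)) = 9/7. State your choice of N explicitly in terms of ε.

Let ε > 0 be given. We seek N > 0 such that y > N implies |(9y + 5)/(7y + 13) − (9/7)| < ε.
(9y + 5)/(7y + 13) − (9/7) = (7(9y + 5) − 9(7y + 13)) / (7(7y + 13)) = -82/(7(7y + 13)).
For y > 0 we have 7y + 13 > 7y, so |(9y + 5)/(7y + 13) − (9/7)| = 82/(7(7y + 13)) < 82/(7·7y) = (82/49)/y.
Thus |(9y + 5)/(7y + 13) − (9/7)| < ε whenever y > (82/49)/ε.
Take N = (82/49)/ε. If y > N then |(9y + 5)/(7y + 13) − (9/7)| < (82/49)/y < ε.

N = (82/49)/ε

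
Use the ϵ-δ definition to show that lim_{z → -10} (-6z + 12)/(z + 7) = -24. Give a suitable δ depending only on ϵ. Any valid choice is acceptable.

δ = min(3/2, (1/12)ϵ)

Let ϵ > 0 be given. We want δ > 0 with 0 < |z + 10| < δ ⇒ |(-6z + 12)/(z + 7) + 24| < ϵ.
Combining over a common denominator, (-6z + 12)/(z + 7) + 24 = [(-6z + 12)·(-3) − 72·(z + 7)] / [(-3)·(z + 7)] = -54(z + 10) / ((-3)(z + 7)).
So |(-6z + 12)/(z + 7) + 24| = 54|z + 10| / (3·|z + 7|).
Restrict δ ≤ 3/2. Then |z + 10| < 3/2 gives |z + 7| = |(z + 10) + (-3)| ≥ 3 − 3/2 = 3/2.
Hence |(-6z + 12)/(z + 7) + 24| < 54|z + 10|/(3·(3/2)) = 12|z + 10|, which is < ϵ once |z + 10| < (1/12)ϵ.
Take δ = min(3/2, (1/12)ϵ). Then 0 < |z + 10| < δ forces both bounds, so |(-6z + 12)/(z + 7) + 24| < ϵ.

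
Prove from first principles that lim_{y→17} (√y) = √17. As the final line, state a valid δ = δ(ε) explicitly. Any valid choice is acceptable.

δ = min(17, √17·ε)

Let ε > 0 be given. We want δ > 0 such that 0 < |y − 17| < δ implies |√y − √17| < ε.
Multiplying by the conjugate, |√y − √17| = |y − 17|/(√y + √17).
Restrict δ ≤ 17 so that |y − 17| < 17 forces y > 0, and then √y + √17 > √17.
Hence |√y − √17| < |y − 17|/√17, which is < ε once |y − 17| < √17·ε.
Take δ = min(17, √17·ε). If 0 < |y − 17| < δ then y > 0 and |√y − √17| < |y − 17|/√17 < ε.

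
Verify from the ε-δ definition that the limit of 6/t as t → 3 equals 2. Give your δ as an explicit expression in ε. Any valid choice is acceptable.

Fix ε > 0. We seek δ > 0 such that 0 < |t − 3| < δ implies |6/t − 2| < ε.
|6/t − 2| = 6·|3 − t|/(3·|t|) = 6|t − 3|/(3|t|).
Require δ ≤ 3/2 so that |t| > 3 − 3/2 = 3/2, hence 3|t| > 9/2.
Then |6/t − 2| < 6|t − 3|/(9/2), which is < ε when |t − 3| < (3/4)ε.
Take δ = min(3/2, (3/4)ε). Then 0 < |t − 3| < δ gives both |t − 3| < 3/2 and |t − 3| < (3/4)ε, so |6/t − 2| < ε.

δ = min(3/2, (3/4)ε)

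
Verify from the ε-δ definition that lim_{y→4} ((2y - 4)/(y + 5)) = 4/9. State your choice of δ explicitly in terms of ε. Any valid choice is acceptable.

Let ε > 0 be given. We want δ > 0 with 0 < |y − 4| < δ ⇒ |(2y - 4)/(y + 5) − (4/9)| < ε.
Combining over a common denominator, (2y - 4)/(y + 5) − (4/9) = [(2y - 4)·9 − 4·(y + 5)] / [9·(y + 5)] = 14(y − 4) / (9(y + 5)).
So |(2y - 4)/(y + 5) − (4/9)| = 14|y − 4| / (9·|y + 5|).
Require δ ≤ 9/2, so |y + 5| ≥ |9| − |y − 4| > 9 − 9/2 = 9/2.
Hence |(2y - 4)/(y + 5) − (4/9)| < 14|y − 4|/(9·(9/2)) = (28/81)|y − 4|, which is < ε once |y − 4| < (81/28)ε.
Take δ = min(9/2, (81/28)ε). Then 0 < |y − 4| < δ forces both bounds, so |(2y - 4)/(y + 5) − (4/9)| < ε.

δ = min(9/2, (81/28)ε)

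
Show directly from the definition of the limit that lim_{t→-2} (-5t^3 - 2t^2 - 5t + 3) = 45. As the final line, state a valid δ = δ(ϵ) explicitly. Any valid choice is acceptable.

Let ϵ > 0. We want δ > 0 such that 0 < |t + 2| < δ implies |(-5t^3 - 2t^2 - 5t + 3) − 45| < ϵ.
(-5t^3 - 2t^2 - 5t + 3) − 45 = -5t^3 - 2t^2 - 5t - 42 = (t + 2)(-5t^2 + 8t - 21).
So |(-5t^3 - 2t^2 - 5t + 3) − 45| = |t + 2|·|-5t^2 + 8t - 21|.
Require δ ≤ 2. Then |t + 2| < 2 gives |t| < 4, and by the triangle inequality |-5t^2 + 8t - 21| ≤ 5·4^2 + 8·4 + 21 = 133.
Hence |(-5t^3 - 2t^2 - 5t + 3) − 45| ≤ 133|t + 2| < ϵ provided |t + 2| < ϵ/133.
Take δ = min(2, ϵ/133). Then 0 < |t + 2| < δ gives both |t + 2| < 2 and |t + 2| < ϵ/133, so |(-5t^3 - 2t^2 - 5t + 3) − 45| < ϵ.

δ = min(2, ϵ/133)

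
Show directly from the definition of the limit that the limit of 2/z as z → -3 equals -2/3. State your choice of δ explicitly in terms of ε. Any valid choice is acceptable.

δ = min(3/2, (9/4)ε)

Let ε > 0. We seek δ > 0 such that 0 < |z + 3| < δ implies |2/z + 2/3| < ε.
|2/z + 2/3| = 2·|-3 − z|/(3·|z|) = 2|z + 3|/(3|z|).
Require δ ≤ 3/2 so that |z| > 3 − 3/2 = 3/2, hence 3|z| > 9/2.
Then |2/z + 2/3| < 2|z + 3|/(9/2), which is < ε when |z + 3| < (9/4)ε.
Take δ = min(3/2, (9/4)ε). Then 0 < |z + 3| < δ gives both |z + 3| < 3/2 and |z + 3| < (9/4)ε, so |2/z + 2/3| < ε.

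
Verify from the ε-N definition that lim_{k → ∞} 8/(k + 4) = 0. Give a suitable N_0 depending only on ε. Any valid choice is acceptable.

N_0 = 8/ε

Suppose ε > 0. For k ≥ 1, |8/(k + 4) − 0| = 8/(k + 4) ≤ 8/k.
We need 8/k < ε, i.e. k > 8/ε.
Take N_0 = 8/ε. If k > N_0 then |8/(k + 4)| ≤ 8/k < ε.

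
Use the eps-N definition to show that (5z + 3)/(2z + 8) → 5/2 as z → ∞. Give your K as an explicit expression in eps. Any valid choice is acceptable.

Let eps > 0 be given. We seek K > 0 such that z > K implies |(5z + 3)/(2z + 8) − (5/2)| < eps.
(5z + 3)/(2z + 8) − (5/2) = (2(5z + 3) − 5(2z + 8)) / (2(2z + 8)) = -34/(2(2z + 8)).
For z > 0 we have 2z + 8 > 2z, so |(5z + 3)/(2z + 8) − (5/2)| = 34/(2(2z + 8)) < 34/(2·2z) = (17/2)/z.
Thus |(5z + 3)/(2z + 8) − (5/2)| < eps whenever z > (17/2)/eps.
Take K = (17/2)/eps. If z > K then |(5z + 3)/(2z + 8) − (5/2)| < (17/2)/z < eps.

K = (17/2)/eps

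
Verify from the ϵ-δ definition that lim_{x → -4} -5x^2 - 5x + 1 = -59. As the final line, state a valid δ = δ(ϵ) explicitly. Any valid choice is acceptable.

δ = min(1, ϵ/40)

Let ϵ > 0. We want δ > 0 such that 0 < |x + 4| < δ implies |(-5x^2 - 5x + 1) + 59| < ϵ.
(-5x^2 - 5x + 1) + 59 = -5x^2 - 5x + 60 = (x + 4)(-5x + 15).
So |(-5x^2 - 5x + 1) + 59| = |x + 4|·|-5x + 15|.
Require δ ≤ 1. Then |x + 4| < 1 gives |x| < 5, and by the triangle inequality |-5x + 15| ≤ 5·5 + 15 = 40.
Hence |(-5x^2 - 5x + 1) + 59| ≤ 40|x + 4| < ϵ provided |x + 4| < ϵ/40.
Take δ = min(1, ϵ/40). Then 0 < |x + 4| < δ gives both |x + 4| < 1 and |x + 4| < ϵ/40, so |(-5x^2 - 5x + 1) + 59| < ϵ.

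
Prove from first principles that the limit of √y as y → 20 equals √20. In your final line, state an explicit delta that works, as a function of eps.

Suppose eps > 0. We want delta > 0 such that 0 < |y − 20| < delta implies |√y − √20| < eps.
Rationalise: √y − √20 = (y − 20)/(√y + √20), so |√y − √20| = |y − 20|/(√y + √20).
Restrict delta ≤ 20 so that |y − 20| < 20 forces y > 0, and then √y + √20 > √20.
Hence |√y − √20| < |y − 20|/√20, which is < eps once |y − 20| < √20·eps.
Take delta = min(20, √20·eps). If 0 < |y − 20| < delta then y > 0 and |√y − √20| < |y − 20|/√20 < eps.

delta = min(20, √20·eps)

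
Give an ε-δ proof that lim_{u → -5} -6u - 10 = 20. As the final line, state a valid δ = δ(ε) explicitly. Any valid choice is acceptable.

δ = ε/6

Let ε > 0. We need δ > 0 so that 0 < |u + 5| < δ implies |(-6u - 10) − 20| < ε.
Since (-6u - 10) − 20 = -6(u + 5), we have |(-6u - 10) − 20| = 6|u + 5|.
So 6|u + 5| < ε exactly when |u + 5| < ε/6.
Choosing δ = ε/6 gives |(-6u - 10) − 20| = 6|u + 5| < ε whenever |u + 5| < δ.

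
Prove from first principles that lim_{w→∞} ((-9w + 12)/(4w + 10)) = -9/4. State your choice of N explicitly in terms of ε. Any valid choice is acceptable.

Fix ε > 0. We seek N > 0 such that w > N implies |(-9w + 12)/(4w + 10) + 9/4| < ε.
(-9w + 12)/(4w + 10) + 9/4 = (4(-9w + 12) − (-9)(4w + 10)) / (4(4w + 10)) = 138/(4(4w + 10)).
For w > 0 we have 4w + 10 > 4w, so |(-9w + 12)/(4w + 10) + 9/4| = 138/(4(4w + 10)) < 138/(4·4w) = (69/8)/w.
Thus |(-9w + 12)/(4w + 10) + 9/4| < ε whenever w > (69/8)/ε.
Take N = (69/8)/ε. If w > N then |(-9w + 12)/(4w + 10) + 9/4| < (69/8)/w < ε.

N = (69/8)/ε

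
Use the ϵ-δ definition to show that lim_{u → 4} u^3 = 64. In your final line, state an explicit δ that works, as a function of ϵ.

Suppose ϵ > 0. We seek δ > 0 with 0 < |u − 4| < δ ⇒ |u^3 − 64| < ϵ.
Factor: u^3 − 64 = (u − 4)(u^2 + 4u + 16), so |u^3 − 64| = |u − 4|·|u^2 + 4u + 16|.
Restrict δ ≤ 1. Then |u − 4| < 1 gives |u| < 5, so by the triangle inequality |u^2 + 4u + 16| ≤ 5^2 + 4·5 + 16 = 61.
Hence |u^3 − 64| ≤ 61|u − 4|, which is < ϵ once |u − 4| < ϵ/61.
Take δ = min(1, ϵ/61). If 0 < |u − 4| < δ then both bounds hold and |u^3 − 64| ≤ 61|u − 4| < 61·(ϵ/61) = ϵ.

δ = min(1, ϵ/61)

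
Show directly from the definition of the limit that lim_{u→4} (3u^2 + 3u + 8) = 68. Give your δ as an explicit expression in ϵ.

δ = min(1, ϵ/30)

Fix ϵ > 0. We want δ > 0 such that 0 < |u − 4| < δ implies |(3u^2 + 3u + 8) − 68| < ϵ.
(3u^2 + 3u + 8) − 68 = 3u^2 + 3u - 60 = (u − 4)(3u + 15).
So |(3u^2 + 3u + 8) − 68| = |u − 4|·|3u + 15|.
Assume first that |u − 4| < 1, so |u| < 5. Then |3u + 15| ≤ 3·5 + 15 = 30.
Hence |(3u^2 + 3u + 8) − 68| ≤ 30|u − 4| < ϵ provided |u − 4| < ϵ/30.
Take δ = min(1, ϵ/30). Then 0 < |u − 4| < δ gives both |u − 4| < 1 and |u − 4| < ϵ/30, so |(3u^2 + 3u + 8) − 68| < ϵ.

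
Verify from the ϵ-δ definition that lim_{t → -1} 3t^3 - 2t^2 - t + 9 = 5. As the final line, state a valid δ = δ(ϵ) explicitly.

δ = min(1, ϵ/26)

Suppose ϵ > 0. We want δ > 0 such that 0 < |t + 1| < δ implies |(3t^3 - 2t^2 - t + 9) − 5| < ϵ.
(3t^3 - 2t^2 - t + 9) − 5 = 3t^3 - 2t^2 - t + 4 = (t + 1)(3t^2 - 5t + 4).
So |(3t^3 - 2t^2 - t + 9) − 5| = |t + 1|·|3t^2 - 5t + 4|.
Assume first that |t + 1| < 1, so |t| < 2. Then |3t^2 - 5t + 4| ≤ 3·2^2 + 5·2 + 4 = 26.
Hence |(3t^3 - 2t^2 - t + 9) − 5| ≤ 26|t + 1| < ϵ provided |t + 1| < ϵ/26.
Take δ = min(1, ϵ/26). Then 0 < |t + 1| < δ gives both |t + 1| < 1 and |t + 1| < ϵ/26, so |(3t^3 - 2t^2 - t + 9) − 5| < ϵ.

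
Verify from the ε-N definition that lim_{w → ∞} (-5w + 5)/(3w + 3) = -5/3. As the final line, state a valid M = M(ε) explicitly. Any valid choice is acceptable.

M = (10/3)/ε

Let ε > 0 be given. We seek M > 0 such that w > M implies |(-5w + 5)/(3w + 3) + 5/3| < ε.
(-5w + 5)/(3w + 3) + 5/3 = (3(-5w + 5) − (-5)(3w + 3)) / (3(3w + 3)) = 30/(3(3w + 3)).
For w > 0 we have 3w + 3 > 3w, so |(-5w + 5)/(3w + 3) + 5/3| = 30/(3(3w + 3)) < 30/(3·3w) = (10/3)/w.
Thus |(-5w + 5)/(3w + 3) + 5/3| < ε whenever w > (10/3)/ε.
Take M = (10/3)/ε. If w > M then |(-5w + 5)/(3w + 3) + 5/3| < (10/3)/w < ε.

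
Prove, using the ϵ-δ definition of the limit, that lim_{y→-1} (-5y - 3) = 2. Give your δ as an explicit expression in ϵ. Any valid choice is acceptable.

Fix ϵ > 0. We need δ > 0 so that 0 < |y + 1| < δ implies |(-5y - 3) − 2| < ϵ.
Since (-5y - 3) − 2 = -5(y + 1), we have |(-5y - 3) − 2| = 5|y + 1|.
So 5|y + 1| < ϵ exactly when |y + 1| < ϵ/5.
Take δ = ϵ/5. If 0 < |y + 1| < δ then |(-5y - 3) − 2| = 5|y + 1| < 5·(ϵ/5) = ϵ.

δ = ϵ/5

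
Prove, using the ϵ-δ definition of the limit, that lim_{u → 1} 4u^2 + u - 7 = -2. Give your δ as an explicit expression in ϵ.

δ = min(1, ϵ/13)

Let ϵ > 0 be given. We want δ > 0 such that 0 < |u − 1| < δ implies |(4u^2 + u - 7) + 2| < ϵ.
(4u^2 + u - 7) + 2 = 4u^2 + u - 5 = (u − 1)(4u + 5).
So |(4u^2 + u - 7) + 2| = |u − 1|·|4u + 5|.
Require δ ≤ 1. Then |u − 1| < 1 gives |u| < 2, and by the triangle inequality |4u + 5| ≤ 4·2 + 5 = 13.
Hence |(4u^2 + u - 7) + 2| ≤ 13|u − 1| < ϵ provided |u − 1| < ϵ/13.
Choosing δ = min(1, ϵ/13) ensures both conditions, hence |(4u^2 + u - 7) + 2| < ϵ.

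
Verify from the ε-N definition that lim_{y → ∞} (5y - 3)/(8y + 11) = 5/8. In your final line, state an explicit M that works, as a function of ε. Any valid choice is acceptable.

M = (79/64)/ε

Fix ε > 0. We seek M > 0 such that y > M implies |(5y - 3)/(8y + 11) − (5/8)| < ε.
(5y - 3)/(8y + 11) − (5/8) = (8(5y - 3) − 5(8y + 11)) / (8(8y + 11)) = -79/(8(8y + 11)).
For y > 0 we have 8y + 11 > 8y, so |(5y - 3)/(8y + 11) − (5/8)| = 79/(8(8y + 11)) < 79/(8·8y) = (79/64)/y.
Thus |(5y - 3)/(8y + 11) − (5/8)| < ε whenever y > (79/64)/ε.
Take M = (79/64)/ε. If y > M then |(5y - 3)/(8y + 11) − (5/8)| < (79/64)/y < ε.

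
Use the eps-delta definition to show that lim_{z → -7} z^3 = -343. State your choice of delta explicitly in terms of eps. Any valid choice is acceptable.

Let eps > 0. We seek delta > 0 with 0 < |z + 7| < delta ⇒ |z^3 + 343| < eps.
Factor: z^3 + 343 = (z + 7)(z^2 - 7z + 49), so |z^3 + 343| = |z + 7|·|z^2 - 7z + 49|.
Impose delta ≤ 1 so that |z| < 8; then |z^2 - 7z + 49| ≤ 169.
Hence |z^3 + 343| ≤ 169|z + 7|, which is < eps once |z + 7| < eps/169.
Take delta = min(1, eps/169). If 0 < |z + 7| < delta then both bounds hold and |z^3 + 343| ≤ 169|z + 7| < 169·(eps/169) = eps.

delta = min(1, eps/169)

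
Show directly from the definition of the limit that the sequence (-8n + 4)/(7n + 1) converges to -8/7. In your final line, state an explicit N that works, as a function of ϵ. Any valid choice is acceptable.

Suppose ϵ > 0. For n ≥ 1, |(-8n + 4)/(7n + 1) + 8/7| = |36|/(7(7n + 1)) = 36/(7(7n + 1)).
Since 7n + 1 ≥ 7n for n ≥ 1, this is ≤ 36/(7·7n) = (36/49)/n.
So |(-8n + 4)/(7n + 1) + 8/7| < ϵ whenever n > (36/49)/ϵ.
Take N = (36/49)/ϵ. If n > N then |(-8n + 4)/(7n + 1) + 8/7| ≤ (36/49)/n < ϵ.

N = (36/49)/ϵ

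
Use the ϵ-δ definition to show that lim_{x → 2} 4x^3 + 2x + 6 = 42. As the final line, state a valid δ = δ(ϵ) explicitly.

Fix ϵ > 0. We want δ > 0 such that 0 < |x − 2| < δ implies |(4x^3 + 2x + 6) − 42| < ϵ.
(4x^3 + 2x + 6) − 42 = 4x^3 + 2x - 36 = (x − 2)(4x^2 + 8x + 18).
So |(4x^3 + 2x + 6) − 42| = |x − 2|·|4x^2 + 8x + 18|.
Assume first that |x − 2| < 1, so |x| < 3. Then |4x^2 + 8x + 18| ≤ 4·3^2 + 8·3 + 18 = 78.
Hence |(4x^3 + 2x + 6) − 42| ≤ 78|x − 2| < ϵ provided |x − 2| < ϵ/78.
Choosing δ = min(1, ϵ/78) ensures both conditions, hence |(4x^3 + 2x + 6) − 42| < ϵ.

δ = min(1, ϵ/78)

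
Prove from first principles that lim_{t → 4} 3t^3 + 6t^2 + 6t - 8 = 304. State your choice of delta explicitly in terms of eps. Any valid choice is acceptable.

Fix eps > 0. We want delta > 0 such that 0 < |t − 4| < delta implies |(3t^3 + 6t^2 + 6t - 8) − 304| < eps.
(3t^3 + 6t^2 + 6t - 8) − 304 = 3t^3 + 6t^2 + 6t - 312 = (t − 4)(3t^2 + 18t + 78).
So |(3t^3 + 6t^2 + 6t - 8) − 304| = |t − 4|·|3t^2 + 18t + 78|.
Assume first that |t − 4| < 1, so |t| < 5. Then |3t^2 + 18t + 78| ≤ 3·5^2 + 18·5 + 78 = 243.
Hence |(3t^3 + 6t^2 + 6t - 8) − 304| ≤ 243|t − 4| < eps provided |t − 4| < eps/243.
Choosing delta = min(1, eps/243) ensures both conditions, hence |(3t^3 + 6t^2 + 6t - 8) − 304| < eps.

delta = min(1, eps/243)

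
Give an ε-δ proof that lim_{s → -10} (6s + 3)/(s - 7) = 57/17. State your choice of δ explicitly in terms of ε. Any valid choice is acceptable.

Let ε > 0 be given. We want δ > 0 with 0 < |s + 10| < δ ⇒ |(6s + 3)/(s - 7) − (57/17)| < ε.
Combining over a common denominator, (6s + 3)/(s - 7) − (57/17) = [(6s + 3)·(-17) − (-57)·(s - 7)] / [(-17)·(s - 7)] = -45(s + 10) / ((-17)(s - 7)).
So |(6s + 3)/(s - 7) − (57/17)| = 45|s + 10| / (17·|s − 7|).
Restrict δ ≤ 17/2. Then |s + 10| < 17/2 gives |s − 7| = |(s + 10) + (-17)| ≥ 17 − 17/2 = 17/2.
Hence |(6s + 3)/(s - 7) − (57/17)| < 45|s + 10|/(17·(17/2)) = (90/289)|s + 10|, which is < ε once |s + 10| < (289/90)ε.
Take δ = min(17/2, (289/90)ε). Then 0 < |s + 10| < δ forces both bounds, so |(6s + 3)/(s - 7) − (57/17)| < ε.

δ = min(17/2, (289/90)ε)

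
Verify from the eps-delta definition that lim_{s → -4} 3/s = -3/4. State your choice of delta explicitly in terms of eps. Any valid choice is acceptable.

delta = min(2, (8/3)eps)

Fix eps > 0. We seek delta > 0 such that 0 < |s + 4| < delta implies |3/s + 3/4| < eps.
|3/s + 3/4| = 3·|-4 − s|/(4·|s|) = 3|s + 4|/(4|s|).
Restrict delta ≤ 2. Then |s + 4| < 2 gives |s| > 2, so 4|s| > 8.
Then |3/s + 3/4| < 3|s + 4|/8, which is < eps when |s + 4| < (8/3)eps.
Take delta = min(2, (8/3)eps). Then 0 < |s + 4| < delta gives both |s + 4| < 2 and |s + 4| < (8/3)eps, so |3/s + 3/4| < eps.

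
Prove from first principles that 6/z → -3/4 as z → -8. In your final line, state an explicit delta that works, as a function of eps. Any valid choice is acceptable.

delta = min(4, (16/3)eps)

Suppose eps > 0. We seek delta > 0 such that 0 < |z + 8| < delta implies |6/z + 3/4| < eps.
|6/z + 3/4| = 6·|-8 − z|/(8·|z|) = 6|z + 8|/(8|z|).
Restrict delta ≤ 4. Then |z + 8| < 4 gives |z| > 4, so 8|z| > 32.
Then |6/z + 3/4| < 6|z + 8|/32, which is < eps when |z + 8| < (16/3)eps.
Take delta = min(4, (16/3)eps). Then 0 < |z + 8| < delta gives both |z + 8| < 4 and |z + 8| < (16/3)eps, so |6/z + 3/4| < eps.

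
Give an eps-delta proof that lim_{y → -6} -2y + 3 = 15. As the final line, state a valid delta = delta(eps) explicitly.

Let eps > 0. We need delta > 0 so that 0 < |y + 6| < delta implies |(-2y + 3) − 15| < eps.
Since (-2y + 3) − 15 = -2(y + 6), we have |(-2y + 3) − 15| = 2|y + 6|.
So 2|y + 6| < eps exactly when |y + 6| < eps/2.
Choosing delta = eps/2 gives |(-2y + 3) − 15| = 2|y + 6| < eps whenever |y + 6| < delta.

delta = eps/2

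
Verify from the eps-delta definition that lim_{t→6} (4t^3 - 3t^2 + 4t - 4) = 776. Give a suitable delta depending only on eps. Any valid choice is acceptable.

Let eps > 0. We want delta > 0 such that 0 < |t − 6| < delta implies |(4t^3 - 3t^2 + 4t - 4) − 776| < eps.
(4t^3 - 3t^2 + 4t - 4) − 776 = 4t^3 - 3t^2 + 4t - 780 = (t − 6)(4t^2 + 21t + 130).
So |(4t^3 - 3t^2 + 4t - 4) − 776| = |t − 6|·|4t^2 + 21t + 130|.
Assume first that |t − 6| < 1, so |t| < 7. Then |4t^2 + 21t + 130| ≤ 4·7^2 + 21·7 + 130 = 473.
Hence |(4t^3 - 3t^2 + 4t - 4) − 776| ≤ 473|t − 6| < eps provided |t − 6| < eps/473.
Take delta = min(1, eps/473). Then 0 < |t − 6| < delta gives both |t − 6| < 1 and |t − 6| < eps/473, so |(4t^3 - 3t^2 + 4t - 4) − 776| < eps.

delta = min(1, eps/473)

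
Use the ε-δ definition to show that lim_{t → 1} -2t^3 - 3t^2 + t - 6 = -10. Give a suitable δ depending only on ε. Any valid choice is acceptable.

Suppose ε > 0. We want δ > 0 such that 0 < |t − 1| < δ implies |(-2t^3 - 3t^2 + t - 6) + 10| < ε.
(-2t^3 - 3t^2 + t - 6) + 10 = -2t^3 - 3t^2 + t + 4 = (t − 1)(-2t^2 - 5t - 4).
So |(-2t^3 - 3t^2 + t - 6) + 10| = |t − 1|·|-2t^2 - 5t - 4|.
Require δ ≤ 1. Then |t − 1| < 1 gives |t| < 2, and by the triangle inequality |-2t^2 - 5t - 4| ≤ 2·2^2 + 5·2 + 4 = 22.
Hence |(-2t^3 - 3t^2 + t - 6) + 10| ≤ 22|t − 1| < ε provided |t − 1| < ε/22.
Take δ = min(1, ε/22). Then 0 < |t − 1| < δ gives both |t − 1| < 1 and |t − 1| < ε/22, so |(-2t^3 - 3t^2 + t - 6) + 10| < ε.

δ = min(1, ε/22)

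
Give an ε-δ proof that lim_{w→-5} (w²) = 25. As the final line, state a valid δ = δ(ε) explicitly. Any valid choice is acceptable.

δ = min(1, ε/11)

Suppose ε > 0. We seek δ > 0 with 0 < |w + 5| < δ ⇒ |w² − 25| < ε.
Factor: w² − 25 = (w + 5)(w - 5), so |w² − 25| = |w + 5|·|w - 5|.
Impose δ ≤ 1 so that |w| < 6; then |w - 5| ≤ 11.
Hence |w² − 25| ≤ 11|w + 5|, which is < ε once |w + 5| < ε/11.
Take δ = min(1, ε/11). If 0 < |w + 5| < δ then both bounds hold and |w² − 25| ≤ 11|w + 5| < 11·(ε/11) = ε.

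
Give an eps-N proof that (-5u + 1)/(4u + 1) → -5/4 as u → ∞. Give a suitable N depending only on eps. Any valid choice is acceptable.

Let eps > 0 be given. We seek N > 0 such that u > N implies |(-5u + 1)/(4u + 1) + 5/4| < eps.
(-5u + 1)/(4u + 1) + 5/4 = (4(-5u + 1) − (-5)(4u + 1)) / (4(4u + 1)) = 9/(4(4u + 1)).
For u > 0 we have 4u + 1 > 4u, so |(-5u + 1)/(4u + 1) + 5/4| = 9/(4(4u + 1)) < 9/(4·4u) = (9/16)/u.
Thus |(-5u + 1)/(4u + 1) + 5/4| < eps whenever u > (9/16)/eps.
Take N = (9/16)/eps. If u > N then |(-5u + 1)/(4u + 1) + 5/4| < (9/16)/u < eps.

N = (9/16)/eps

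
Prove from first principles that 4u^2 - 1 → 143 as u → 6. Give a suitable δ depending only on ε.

Let ε > 0. We want δ > 0 such that 0 < |u − 6| < δ implies |(4u^2 - 1) − 143| < ε.
(4u^2 - 1) − 143 = 4u^2 - 144 = (u − 6)(4u + 24).
So |(4u^2 - 1) − 143| = |u − 6|·|4u + 24|.
Assume first that |u − 6| < 1, so |u| < 7. Then |4u + 24| ≤ 4·7 + 24 = 52.
Hence |(4u^2 - 1) − 143| ≤ 52|u − 6| < ε provided |u − 6| < ε/52.
Take δ = min(1, ε/52). Then 0 < |u − 6| < δ gives both |u − 6| < 1 and |u − 6| < ε/52, so |(4u^2 - 1) − 143| < ε.

δ = min(1, ε/52)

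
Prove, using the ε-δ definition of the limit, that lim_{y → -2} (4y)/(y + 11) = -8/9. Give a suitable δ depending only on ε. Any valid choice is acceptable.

δ = min(9/2, (81/88)ε)

Suppose ε > 0. We want δ > 0 with 0 < |y + 2| < δ ⇒ |(4y)/(y + 11) + 8/9| < ε.
Combining over a common denominator, (4y)/(y + 11) + 8/9 = [(4y)·9 − (-8)·(y + 11)] / [9·(y + 11)] = 44(y + 2) / (9(y + 11)).
So |(4y)/(y + 11) + 8/9| = 44|y + 2| / (9·|y + 11|).
Require δ ≤ 9/2, so |y + 11| ≥ |9| − |y + 2| > 9 − 9/2 = 9/2.
Hence |(4y)/(y + 11) + 8/9| < 44|y + 2|/(9·(9/2)) = (88/81)|y + 2|, which is < ε once |y + 2| < (81/88)ε.
Take δ = min(9/2, (81/88)ε). Then 0 < |y + 2| < δ forces both bounds, so |(4y)/(y + 11) + 8/9| < ε.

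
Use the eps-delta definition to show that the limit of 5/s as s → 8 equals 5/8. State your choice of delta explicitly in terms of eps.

Let eps > 0. We seek delta > 0 such that 0 < |s − 8| < delta implies |5/s − (5/8)| < eps.
|5/s − (5/8)| = 5·|8 − s|/(8·|s|) = 5|s − 8|/(8|s|).
Require delta ≤ 4 so that |s| > 8 − 4 = 4, hence 8|s| > 32.
Then |5/s − (5/8)| < 5|s − 8|/32, which is < eps when |s − 8| < (32/5)eps.
Take delta = min(4, (32/5)eps). Then 0 < |s − 8| < delta gives both |s − 8| < 4 and |s − 8| < (32/5)eps, so |5/s − (5/8)| < eps.

delta = min(4, (32/5)eps)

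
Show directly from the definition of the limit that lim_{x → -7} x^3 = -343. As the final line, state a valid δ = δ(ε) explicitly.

Let ε > 0. We seek δ > 0 with 0 < |x + 7| < δ ⇒ |x^3 + 343| < ε.
Factor: x^3 + 343 = (x + 7)(x^2 - 7x + 49), so |x^3 + 343| = |x + 7|·|x^2 - 7x + 49|.
Restrict δ ≤ 1. Then |x + 7| < 1 gives |x| < 8, so by the triangle inequality |x^2 - 7x + 49| ≤ 8^2 + 7·8 + 49 = 169.
Hence |x^3 + 343| ≤ 169|x + 7|, which is < ε once |x + 7| < ε/169.
Take δ = min(1, ε/169). If 0 < |x + 7| < δ then both bounds hold and |x^3 + 343| ≤ 169|x + 7| < 169·(ε/169) = ε.

δ = min(1, ε/169)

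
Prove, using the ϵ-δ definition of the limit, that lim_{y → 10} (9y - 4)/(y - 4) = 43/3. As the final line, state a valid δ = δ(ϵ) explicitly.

Suppose ϵ > 0. We want δ > 0 with 0 < |y − 10| < δ ⇒ |(9y - 4)/(y - 4) − (43/3)| < ϵ.
Combining over a common denominator, (9y - 4)/(y - 4) − (43/3) = [(9y - 4)·6 − 86·(y - 4)] / [6·(y - 4)] = -32(y − 10) / (6(y - 4)).
So |(9y - 4)/(y - 4) − (43/3)| = 32|y − 10| / (6·|y − 4|).
Restrict δ ≤ 3. Then |y − 10| < 3 gives |y − 4| = |(y − 10) + 6| ≥ 6 − 3 = 3.
Hence |(9y - 4)/(y - 4) − (43/3)| < 32|y − 10|/(6·3) = (16/9)|y − 10|, which is < ϵ once |y − 10| < (9/16)ϵ.
Take δ = min(3, (9/16)ϵ). Then 0 < |y − 10| < δ forces both bounds, so |(9y - 4)/(y - 4) − (43/3)| < ϵ.

δ = min(3, (9/16)ϵ)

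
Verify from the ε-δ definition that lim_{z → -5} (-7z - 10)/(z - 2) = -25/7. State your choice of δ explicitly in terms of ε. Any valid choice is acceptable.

Let ε > 0. We want δ > 0 with 0 < |z + 5| < δ ⇒ |(-7z - 10)/(z - 2) + 25/7| < ε.
Combining over a common denominator, (-7z - 10)/(z - 2) + 25/7 = [(-7z - 10)·(-7) − 25·(z - 2)] / [(-7)·(z - 2)] = 24(z + 5) / ((-7)(z - 2)).
So |(-7z - 10)/(z - 2) + 25/7| = 24|z + 5| / (7·|z − 2|).
Restrict δ ≤ 7/2. Then |z + 5| < 7/2 gives |z − 2| = |(z + 5) + (-7)| ≥ 7 − 7/2 = 7/2.
Hence |(-7z - 10)/(z - 2) + 25/7| < 24|z + 5|/(7·(7/2)) = (48/49)|z + 5|, which is < ε once |z + 5| < (49/48)ε.
Take δ = min(7/2, (49/48)ε). Then 0 < |z + 5| < δ forces both bounds, so |(-7z - 10)/(z - 2) + 25/7| < ε.

δ = min(7/2, (49/48)ε)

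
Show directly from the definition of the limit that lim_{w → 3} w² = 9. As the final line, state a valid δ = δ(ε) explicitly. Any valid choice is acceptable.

Let ε > 0. We seek δ > 0 with 0 < |w − 3| < δ ⇒ |w² − 9| < ε.
Factor: w² − 9 = (w − 3)(w + 3), so |w² − 9| = |w − 3|·|w + 3|.
Impose δ ≤ 2 so that |w| < 5; then |w + 3| ≤ 8.
Hence |w² − 9| ≤ 8|w − 3|, which is < ε once |w − 3| < ε/8.
Take δ = min(2, ε/8). If 0 < |w − 3| < δ then both bounds hold and |w² − 9| ≤ 8|w − 3| < 8·(ε/8) = ε.

δ = min(2, ε/8)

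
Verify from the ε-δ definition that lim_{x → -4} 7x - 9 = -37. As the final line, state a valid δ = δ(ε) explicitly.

δ = ε/7

Let ε > 0. We need δ > 0 so that 0 < |x + 4| < δ implies |(7x - 9) + 37| < ε.
Since (7x - 9) + 37 = 7(x + 4), we have |(7x - 9) + 37| = 7|x + 4|.
So 7|x + 4| < ε exactly when |x + 4| < ε/7.
Take δ = ε/7. If 0 < |x + 4| < δ then |(7x - 9) + 37| = 7|x + 4| < 7·(ε/7) = ε.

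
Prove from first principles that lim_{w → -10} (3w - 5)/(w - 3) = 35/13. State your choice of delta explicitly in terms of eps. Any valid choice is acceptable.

delta = min(13/2, (169/8)eps)

Suppose eps > 0. We want delta > 0 with 0 < |w + 10| < delta ⇒ |(3w - 5)/(w - 3) − (35/13)| < eps.
Combining over a common denominator, (3w - 5)/(w - 3) − (35/13) = [(3w - 5)·(-13) − (-35)·(w - 3)] / [(-13)·(w - 3)] = -4(w + 10) / ((-13)(w - 3)).
So |(3w - 5)/(w - 3) − (35/13)| = 4|w + 10| / (13·|w − 3|).
Require delta ≤ 13/2, so |w − 3| ≥ |-13| − |w + 10| > 13 − 13/2 = 13/2.
Hence |(3w - 5)/(w - 3) − (35/13)| < 4|w + 10|/(13·(13/2)) = (8/169)|w + 10|, which is < eps once |w + 10| < (169/8)eps.
Take delta = min(13/2, (169/8)eps). Then 0 < |w + 10| < delta forces both bounds, so |(3w - 5)/(w - 3) − (35/13)| < eps.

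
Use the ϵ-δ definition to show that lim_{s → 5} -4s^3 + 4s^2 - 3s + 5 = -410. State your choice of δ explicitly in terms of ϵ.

Suppose ϵ > 0. We want δ > 0 such that 0 < |s − 5| < δ implies |(-4s^3 + 4s^2 - 3s + 5) + 410| < ϵ.
(-4s^3 + 4s^2 - 3s + 5) + 410 = -4s^3 + 4s^2 - 3s + 415 = (s − 5)(-4s^2 - 16s - 83).
So |(-4s^3 + 4s^2 - 3s + 5) + 410| = |s − 5|·|-4s^2 - 16s - 83|.
Assume first that |s − 5| < 2, so |s| < 7. Then |-4s^2 - 16s - 83| ≤ 4·7^2 + 16·7 + 83 = 391.
Hence |(-4s^3 + 4s^2 - 3s + 5) + 410| ≤ 391|s − 5| < ϵ provided |s − 5| < ϵ/391.
Choosing δ = min(2, ϵ/391) ensures both conditions, hence |(-4s^3 + 4s^2 - 3s + 5) + 410| < ϵ.

δ = min(2, ϵ/391)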